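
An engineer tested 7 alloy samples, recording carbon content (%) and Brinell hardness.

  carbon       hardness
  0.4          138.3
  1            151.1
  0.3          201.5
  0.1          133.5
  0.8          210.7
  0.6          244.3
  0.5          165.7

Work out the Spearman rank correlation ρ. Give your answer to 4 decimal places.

0.4643

Rank carbon: 3, 7, 2, 1, 6, 5, 4
Rank hardness: 2, 3, 5, 1, 6, 7, 4
d = rank(carbon) − rank(hardness): 1, 4, -3, 0, 0, -2, 0; Σd² = 30
ρ = 1 − 6Σd² / [n(n²−1)] = 1 − 6×30 / (7×48) = 1 − 180/336 ≈ 0.4643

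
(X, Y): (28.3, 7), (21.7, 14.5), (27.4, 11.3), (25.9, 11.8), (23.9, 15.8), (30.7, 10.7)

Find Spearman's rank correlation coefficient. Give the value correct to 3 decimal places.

-0.886

Rank X: 5, 1, 4, 3, 2, 6
Rank Y: 1, 5, 3, 4, 6, 2
d = rank(X) − rank(Y): 4, -4, 1, -1, -4, 4; Σd² = 66
ρ = 1 − 6Σd² / [n(n²−1)] = 1 − 6×66 / (6×35) = 1 − 396/210 ≈ -0.886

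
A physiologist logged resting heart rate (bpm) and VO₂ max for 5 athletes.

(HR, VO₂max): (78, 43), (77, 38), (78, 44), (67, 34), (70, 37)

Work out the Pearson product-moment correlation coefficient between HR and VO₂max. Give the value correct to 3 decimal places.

0.877

n = 5, Σx = 370, Σy = 196, Σx² = 27486, Σy² = 7754, Σxy = 14580
nΣxy − ΣxΣy = 72900 − 72520 = 380
nΣx² − (Σx)² = 137430 − 136900 = 530; nΣy² − (Σy)² = 38770 − 38416 = 354
r = 380 / √(530 × 354) = 380 / 433.1512 ≈ 0.877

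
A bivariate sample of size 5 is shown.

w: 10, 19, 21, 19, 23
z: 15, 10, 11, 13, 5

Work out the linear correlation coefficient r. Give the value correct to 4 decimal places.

n = 5, Σw = 92, Σz = 54, Σw² = 1792, Σz² = 640, Σwz = 933
nΣwz − ΣwΣz = 4665 − 4968 = -303
nΣw² − (Σw)² = 8960 − 8464 = 496; nΣz² − (Σz)² = 3200 − 2916 = 284
r = -303 / √(496 × 284) = -303 / 375.3185 ≈ -0.8073

-0.8073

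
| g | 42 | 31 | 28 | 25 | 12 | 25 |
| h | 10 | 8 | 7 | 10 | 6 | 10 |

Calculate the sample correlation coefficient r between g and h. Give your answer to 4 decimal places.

0.5886

n = 6, Σg = 163, Σh = 51, Σg² = 4903, Σh² = 449, Σgh = 1436
nΣgh − ΣgΣh = 8616 − 8313 = 303
nΣg² − (Σg)² = 29418 − 26569 = 2849; nΣh² − (Σh)² = 2694 − 2601 = 93
r = 303 / √(2849 × 93) = 303 / 514.7397 ≈ 0.5886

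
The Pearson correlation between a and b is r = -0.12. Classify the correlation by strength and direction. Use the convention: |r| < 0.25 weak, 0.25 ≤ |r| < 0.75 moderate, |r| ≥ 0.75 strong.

weak negative

r = -0.12 < 0 so the relationship is negative.
|r| = 0.12, which falls in the weak range.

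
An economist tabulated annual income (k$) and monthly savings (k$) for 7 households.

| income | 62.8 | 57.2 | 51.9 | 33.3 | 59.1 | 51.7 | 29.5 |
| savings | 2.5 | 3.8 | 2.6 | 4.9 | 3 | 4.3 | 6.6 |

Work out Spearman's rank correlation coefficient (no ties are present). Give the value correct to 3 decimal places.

-0.893

Rank income: 7, 5, 4, 2, 6, 3, 1
Rank savings: 1, 4, 2, 6, 3, 5, 7
d = rank(income) − rank(savings): 6, 1, 2, -4, 3, -2, -6; Σd² = 106
ρ = 1 − 6Σd² / [n(n²−1)] = 1 − 6×106 / (7×48) = 1 − 636/336 ≈ -0.893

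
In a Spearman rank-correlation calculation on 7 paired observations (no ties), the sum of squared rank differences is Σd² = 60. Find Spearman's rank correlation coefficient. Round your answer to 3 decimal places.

-0.071

ρ = 1 − 6Σd² / [n(n²−1)] = 1 − 6×60 / (7×48)
  = 1 − 360/336 = 1 − 1.0714 ≈ -0.071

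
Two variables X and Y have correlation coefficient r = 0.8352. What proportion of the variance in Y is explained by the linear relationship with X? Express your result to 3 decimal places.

0.698

r² = (0.8352)² = 0.698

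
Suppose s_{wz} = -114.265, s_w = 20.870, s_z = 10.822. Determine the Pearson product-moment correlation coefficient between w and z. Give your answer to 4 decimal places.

-0.5059

r = Cov(w,z) / (s_w · s_z) = -114.265 / (20.870 × 10.822)
  = -114.265 / 225.8551 ≈ -0.5059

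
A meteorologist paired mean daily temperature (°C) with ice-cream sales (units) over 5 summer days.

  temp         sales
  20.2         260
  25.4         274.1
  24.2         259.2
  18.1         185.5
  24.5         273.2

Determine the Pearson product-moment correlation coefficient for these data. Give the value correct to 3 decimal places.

0.841

n = 5, Σx = 112.4, Σy = 1252, Σx² = 2566.7, Σy² = 318963.94, Σxy = 28537.73
nΣxy − ΣxΣy = 142688.65 − 140724.8 = 1963.85
nΣx² − (Σx)² = 12833.5 − 12633.76 = 199.74; nΣy² − (Σy)² = 1594819.7 − 1567504 = 27315.7
r = 1963.85 / √(199.74 × 27315.7) = 1963.85 / 2335.8163 ≈ 0.841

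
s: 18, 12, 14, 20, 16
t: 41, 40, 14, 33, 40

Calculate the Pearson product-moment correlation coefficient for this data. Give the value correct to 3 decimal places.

n = 5, Σs = 80, Σt = 168, Σs² = 1320, Σt² = 6166, Σst = 2714
nΣst − ΣsΣt = 13570 − 13440 = 130
nΣs² − (Σs)² = 6600 − 6400 = 200; nΣt² − (Σt)² = 30830 − 28224 = 2606
r = 130 / √(200 × 2606) = 130 / 721.9418 ≈ 0.180

0.180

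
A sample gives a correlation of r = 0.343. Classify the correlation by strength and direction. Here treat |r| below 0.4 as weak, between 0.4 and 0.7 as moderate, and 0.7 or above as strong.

r = 0.343 > 0 so the relationship is positive.
|r| = 0.343, which falls in the weak range.

weak positive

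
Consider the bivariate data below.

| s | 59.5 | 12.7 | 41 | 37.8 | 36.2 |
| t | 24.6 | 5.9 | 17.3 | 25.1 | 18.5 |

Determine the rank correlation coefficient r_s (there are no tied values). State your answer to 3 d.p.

0.500

Rank s: 5, 1, 4, 3, 2
Rank t: 4, 1, 2, 5, 3
d = rank(s) − rank(t): 1, 0, 2, -2, -1; Σd² = 10
ρ = 1 − 6Σd² / [n(n²−1)] = 1 − 6×10 / (5×24) = 1 − 60/120 ≈ 0.500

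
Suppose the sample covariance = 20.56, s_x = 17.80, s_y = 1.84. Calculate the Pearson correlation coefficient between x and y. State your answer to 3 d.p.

0.628

r = Cov(x,y) / (s_x · s_y) = 20.56 / (17.80 × 1.84)
  = 20.56 / 32.7520 ≈ 0.628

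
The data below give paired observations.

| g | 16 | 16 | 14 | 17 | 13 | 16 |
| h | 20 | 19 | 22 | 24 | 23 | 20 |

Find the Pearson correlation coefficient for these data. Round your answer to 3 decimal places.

n = 6, Σg = 92, Σh = 128, Σg² = 1422, Σh² = 2750, Σgh = 1959
nΣgh − ΣgΣh = 11754 − 11776 = -22
nΣg² − (Σg)² = 8532 − 8464 = 68; nΣh² − (Σh)² = 16500 − 16384 = 116
r = -22 / √(68 × 116) = -22 / 88.8144 ≈ -0.248

-0.248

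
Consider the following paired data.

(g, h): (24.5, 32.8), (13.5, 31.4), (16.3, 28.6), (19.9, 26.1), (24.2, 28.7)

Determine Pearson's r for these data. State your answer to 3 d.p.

n = 5, Σg = 98.4, Σh = 147.6, Σg² = 2029.84, Σh² = 4384.66, Σgh = 2907.61
nΣgh − ΣgΣh = 14538.05 − 14523.84 = 14.21
nΣg² − (Σg)² = 10149.2 − 9682.56 = 466.64; nΣh² − (Σh)² = 21923.3 − 21785.76 = 137.54
r = 14.21 / √(466.64 × 137.54) = 14.21 / 253.3410 ≈ 0.056

0.056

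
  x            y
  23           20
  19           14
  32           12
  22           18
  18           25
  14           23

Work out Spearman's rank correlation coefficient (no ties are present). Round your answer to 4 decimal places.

-0.7143

Rank x: 5, 3, 6, 4, 2, 1
Rank y: 4, 2, 1, 3, 6, 5
d = rank(x) − rank(y): 1, 1, 5, 1, -4, -4; Σd² = 60
ρ = 1 − 6Σd² / [n(n²−1)] = 1 − 6×60 / (6×35) = 1 − 360/210 ≈ -0.7143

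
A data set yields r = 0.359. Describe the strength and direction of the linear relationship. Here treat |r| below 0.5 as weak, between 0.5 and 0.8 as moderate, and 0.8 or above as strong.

weak positive

r = 0.359 > 0 so the relationship is positive.
|r| = 0.359, which falls in the weak range.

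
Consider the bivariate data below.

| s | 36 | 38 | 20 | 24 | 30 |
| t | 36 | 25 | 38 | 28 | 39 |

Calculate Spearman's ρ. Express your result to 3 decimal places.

-0.500

Rank s: 4, 5, 1, 2, 3
Rank t: 3, 1, 4, 2, 5
d = rank(s) − rank(t): 1, 4, -3, 0, -2; Σd² = 30
ρ = 1 − 6Σd² / [n(n²−1)] = 1 − 6×30 / (5×24) = 1 − 180/120 ≈ -0.500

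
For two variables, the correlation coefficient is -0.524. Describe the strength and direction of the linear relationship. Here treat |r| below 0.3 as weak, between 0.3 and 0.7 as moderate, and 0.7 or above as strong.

r = -0.524 < 0 so the relationship is negative.
|r| = 0.524, which falls in the moderate range.

moderate negative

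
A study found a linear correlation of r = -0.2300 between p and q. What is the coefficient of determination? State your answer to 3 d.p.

0.053

r² = (-0.2300)² = 0.053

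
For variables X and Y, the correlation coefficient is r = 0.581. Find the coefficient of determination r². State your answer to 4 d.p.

0.3376

r² = (0.581)² = 0.3376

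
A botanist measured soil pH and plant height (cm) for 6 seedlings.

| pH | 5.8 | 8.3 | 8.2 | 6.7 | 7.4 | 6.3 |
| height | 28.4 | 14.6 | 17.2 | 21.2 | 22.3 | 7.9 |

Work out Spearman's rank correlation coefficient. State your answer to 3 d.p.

-0.371

Rank pH: 1, 6, 5, 3, 4, 2
Rank height: 6, 2, 3, 4, 5, 1
d = rank(pH) − rank(height): -5, 4, 2, -1, -1, 1; Σd² = 48
ρ = 1 − 6Σd² / [n(n²−1)] = 1 − 6×48 / (6×35) = 1 − 288/210 ≈ -0.371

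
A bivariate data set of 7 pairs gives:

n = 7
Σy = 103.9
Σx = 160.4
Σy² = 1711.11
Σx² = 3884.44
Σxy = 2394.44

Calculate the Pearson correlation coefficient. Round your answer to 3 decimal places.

r = (nΣxy − ΣxΣy) / √[(nΣx² − (Σx)²)(nΣy² − (Σy)²)]
Numerator: 7×2394.44 − 160.4×103.9 = 95.52
Denominator: √[(27191.08 − 25728.16)(11977.77 − 10795.21)] = √[1462.92 × 1182.56] = 1315.2911
r = 95.52 / 1315.2911 ≈ 0.073

0.073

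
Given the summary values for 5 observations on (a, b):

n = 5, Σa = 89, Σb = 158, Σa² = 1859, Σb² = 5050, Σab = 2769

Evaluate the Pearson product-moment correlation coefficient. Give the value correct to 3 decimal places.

-0.346

r = (nΣab − ΣaΣb) / √[(nΣa² − (Σa)²)(nΣb² − (Σb)²)]
Numerator: 5×2769 − 89×158 = -217
Denominator: √[(9295 − 7921)(25250 − 24964)] = √[1374 × 286] = 626.8684
r = -217 / 626.8684 ≈ -0.346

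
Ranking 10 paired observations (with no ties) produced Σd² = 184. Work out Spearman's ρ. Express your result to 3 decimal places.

-0.115

ρ = 1 − 6Σd² / [n(n²−1)] = 1 − 6×184 / (10×99)
  = 1 − 1104/990 = 1 − 1.1152 ≈ -0.115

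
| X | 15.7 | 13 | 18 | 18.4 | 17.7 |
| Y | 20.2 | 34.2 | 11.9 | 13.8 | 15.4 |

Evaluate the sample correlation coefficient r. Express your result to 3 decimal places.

-0.979

n = 5, ΣX = 82.8, ΣY = 95.5, ΣX² = 1391.34, ΣY² = 2146.89, ΣXY = 1502.44
nΣXY − ΣXΣY = 7512.2 − 7907.4 = -395.2
nΣX² − (ΣX)² = 6956.7 − 6855.84 = 100.86; nΣY² − (ΣY)² = 10734.45 − 9120.25 = 1614.2
r = -395.2 / √(100.86 × 1614.2) = -395.2 / 403.4950 ≈ -0.979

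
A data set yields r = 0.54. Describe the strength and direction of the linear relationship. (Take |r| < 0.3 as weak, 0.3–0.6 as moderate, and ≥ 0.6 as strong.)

r = 0.54 > 0 so the relationship is positive.
|r| = 0.54, which falls in the moderate range.

moderate positive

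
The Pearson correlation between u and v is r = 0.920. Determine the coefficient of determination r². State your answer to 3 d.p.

r² = (0.920)² = 0.846

0.846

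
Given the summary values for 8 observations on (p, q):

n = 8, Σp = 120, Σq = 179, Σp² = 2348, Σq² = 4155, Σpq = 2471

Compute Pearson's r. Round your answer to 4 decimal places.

-0.7467

r = (nΣpq − ΣpΣq) / √[(nΣp² − (Σp)²)(nΣq² − (Σq)²)]
Numerator: 8×2471 − 120×179 = -1712
Denominator: √[(18784 − 14400)(33240 − 32041)] = √[4384 × 1199] = 2292.6875
r = -1712 / 2292.6875 ≈ -0.7467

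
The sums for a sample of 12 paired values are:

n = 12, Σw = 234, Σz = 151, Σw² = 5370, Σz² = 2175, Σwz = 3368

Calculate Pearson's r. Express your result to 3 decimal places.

0.899

r = (nΣwz − ΣwΣz) / √[(nΣw² − (Σw)²)(nΣz² − (Σz)²)]
Numerator: 12×3368 − 234×151 = 5082
Denominator: √[(64440 − 54756)(26100 − 22801)] = √[9684 × 3299] = 5652.2134
r = 5082 / 5652.2134 ≈ 0.899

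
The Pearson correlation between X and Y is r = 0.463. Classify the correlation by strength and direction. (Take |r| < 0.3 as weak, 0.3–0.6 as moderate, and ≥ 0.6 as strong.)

moderate positive

r = 0.463 > 0 so the relationship is positive.
|r| = 0.463, which falls in the moderate range.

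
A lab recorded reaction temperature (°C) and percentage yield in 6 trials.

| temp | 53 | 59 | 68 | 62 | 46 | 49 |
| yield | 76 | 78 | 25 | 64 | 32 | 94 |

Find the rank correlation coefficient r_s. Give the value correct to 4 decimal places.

-0.3714

Rank temp: 3, 4, 6, 5, 1, 2
Rank yield: 4, 5, 1, 3, 2, 6
d = rank(temp) − rank(yield): -1, -1, 5, 2, -1, -4; Σd² = 48
ρ = 1 − 6Σd² / [n(n²−1)] = 1 − 6×48 / (6×35) = 1 − 288/210 ≈ -0.3714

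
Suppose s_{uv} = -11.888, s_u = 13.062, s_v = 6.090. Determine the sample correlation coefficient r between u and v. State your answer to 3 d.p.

-0.149

r = Cov(u,v) / (s_u · s_v) = -11.888 / (13.062 × 6.090)
  = -11.888 / 79.5476 ≈ -0.149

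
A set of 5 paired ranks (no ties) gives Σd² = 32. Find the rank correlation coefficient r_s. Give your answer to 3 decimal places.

-0.600

ρ = 1 − 6Σd² / [n(n²−1)] = 1 − 6×32 / (5×24)
  = 1 − 192/120 = 1 − 1.6000 ≈ -0.600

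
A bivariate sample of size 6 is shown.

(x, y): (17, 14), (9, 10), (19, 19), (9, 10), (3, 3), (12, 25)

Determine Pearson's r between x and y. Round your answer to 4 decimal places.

n = 6, Σx = 69, Σy = 81, Σx² = 965, Σy² = 1391, Σxy = 1088
nΣxy − ΣxΣy = 6528 − 5589 = 939
nΣx² − (Σx)² = 5790 − 4761 = 1029; nΣy² − (Σy)² = 8346 − 6561 = 1785
r = 939 / √(1029 × 1785) = 939 / 1355.2730 ≈ 0.6928

0.6928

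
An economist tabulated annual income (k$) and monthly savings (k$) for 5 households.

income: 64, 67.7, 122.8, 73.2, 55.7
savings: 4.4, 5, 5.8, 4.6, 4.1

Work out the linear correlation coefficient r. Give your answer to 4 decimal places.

n = 5, Σx = 383.4, Σy = 23.9, Σx² = 32219.86, Σy² = 115.97, Σxy = 1897.43
nΣxy − ΣxΣy = 9487.15 − 9163.26 = 323.89
nΣx² − (Σx)² = 161099.3 − 146995.56 = 14103.74; nΣy² − (Σy)² = 579.85 − 571.21 = 8.64
r = 323.89 / √(14103.74 × 8.64) = 323.89 / 349.0792 ≈ 0.9278

0.9278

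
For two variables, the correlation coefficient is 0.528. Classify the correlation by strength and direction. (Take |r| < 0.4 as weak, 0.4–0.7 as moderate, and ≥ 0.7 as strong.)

moderate positive

r = 0.528 > 0 so the relationship is positive.
|r| = 0.528, which falls in the moderate range.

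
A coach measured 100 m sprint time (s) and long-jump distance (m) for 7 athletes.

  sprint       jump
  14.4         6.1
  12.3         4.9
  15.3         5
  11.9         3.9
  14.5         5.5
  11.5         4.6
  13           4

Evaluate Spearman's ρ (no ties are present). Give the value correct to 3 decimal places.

Rank sprint: 5, 3, 7, 2, 6, 1, 4
Rank jump: 7, 4, 5, 1, 6, 3, 2
d = rank(sprint) − rank(jump): -2, -1, 2, 1, 0, -2, 2; Σd² = 18
ρ = 1 − 6Σd² / [n(n²−1)] = 1 − 6×18 / (7×48) = 1 − 108/336 ≈ 0.679

0.679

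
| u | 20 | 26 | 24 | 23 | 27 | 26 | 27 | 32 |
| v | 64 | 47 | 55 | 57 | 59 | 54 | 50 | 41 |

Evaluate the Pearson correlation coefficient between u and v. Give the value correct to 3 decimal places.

-0.846

n = 8, Σu = 205, Σv = 427, Σu² = 5339, Σv² = 23157, Σuv = 10792
nΣuv − ΣuΣv = 86336 − 87535 = -1199
nΣu² − (Σu)² = 42712 − 42025 = 687; nΣv² − (Σv)² = 185256 − 182329 = 2927
r = -1199 / √(687 × 2927) = -1199 / 1418.0441 ≈ -0.846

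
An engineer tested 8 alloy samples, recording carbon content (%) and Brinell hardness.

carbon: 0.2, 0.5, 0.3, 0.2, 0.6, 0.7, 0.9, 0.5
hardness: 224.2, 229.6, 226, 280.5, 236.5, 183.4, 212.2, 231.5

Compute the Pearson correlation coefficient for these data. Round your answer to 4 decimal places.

-0.6116

n = 8, Σx = 3.9, Σy = 1823.9, Σx² = 2.33, Σy² = 420926.95, Σxy = 860.55
nΣxy − ΣxΣy = 6884.4 − 7113.21 = -228.81
nΣx² − (Σx)² = 18.64 − 15.21 = 3.43; nΣy² − (Σy)² = 3367415.6 − 3326611.21 = 40804.39
r = -228.81 / √(3.43 × 40804.39) = -228.81 / 374.1110 ≈ -0.6116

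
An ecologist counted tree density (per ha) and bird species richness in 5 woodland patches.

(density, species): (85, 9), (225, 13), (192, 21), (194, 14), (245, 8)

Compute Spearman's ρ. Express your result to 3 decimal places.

Rank density: 1, 4, 2, 3, 5
Rank species: 2, 3, 5, 4, 1
d = rank(density) − rank(species): -1, 1, -3, -1, 4; Σd² = 28
ρ = 1 − 6Σd² / [n(n²−1)] = 1 − 6×28 / (5×24) = 1 − 168/120 ≈ -0.400

-0.400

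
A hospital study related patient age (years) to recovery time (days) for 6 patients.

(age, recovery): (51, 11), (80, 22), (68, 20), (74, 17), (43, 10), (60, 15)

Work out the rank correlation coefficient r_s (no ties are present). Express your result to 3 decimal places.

Rank age: 2, 6, 4, 5, 1, 3
Rank recovery: 2, 6, 5, 4, 1, 3
d = rank(age) − rank(recovery): 0, 0, -1, 1, 0, 0; Σd² = 2
ρ = 1 − 6Σd² / [n(n²−1)] = 1 − 6×2 / (6×35) = 1 − 12/210 ≈ 0.943

0.943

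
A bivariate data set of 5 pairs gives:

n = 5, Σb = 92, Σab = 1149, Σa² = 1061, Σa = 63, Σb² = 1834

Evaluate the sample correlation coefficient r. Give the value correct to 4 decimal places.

r = (nΣab − ΣaΣb) / √[(nΣa² − (Σa)²)(nΣb² − (Σb)²)]
Numerator: 5×1149 − 63×92 = -51
Denominator: √[(5305 − 3969)(9170 − 8464)] = √[1336 × 706] = 971.1931
r = -51 / 971.1931 ≈ -0.0525

-0.0525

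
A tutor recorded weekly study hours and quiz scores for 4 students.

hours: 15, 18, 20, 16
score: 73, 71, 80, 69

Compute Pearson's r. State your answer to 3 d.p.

n = 4, Σx = 69, Σy = 293, Σx² = 1205, Σy² = 21531, Σxy = 5077
nΣxy − ΣxΣy = 20308 − 20217 = 91
nΣx² − (Σx)² = 4820 − 4761 = 59; nΣy² − (Σy)² = 86124 − 85849 = 275
r = 91 / √(59 × 275) = 91 / 127.3774 ≈ 0.714

0.714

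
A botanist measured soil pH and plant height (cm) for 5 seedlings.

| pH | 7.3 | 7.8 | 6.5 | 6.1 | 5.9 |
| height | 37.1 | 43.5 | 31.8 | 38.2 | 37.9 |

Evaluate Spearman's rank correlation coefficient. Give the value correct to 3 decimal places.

0.200

Rank pH: 4, 5, 3, 2, 1
Rank height: 2, 5, 1, 4, 3
d = rank(pH) − rank(height): 2, 0, 2, -2, -2; Σd² = 16
ρ = 1 − 6Σd² / [n(n²−1)] = 1 − 6×16 / (5×24) = 1 − 96/120 ≈ 0.200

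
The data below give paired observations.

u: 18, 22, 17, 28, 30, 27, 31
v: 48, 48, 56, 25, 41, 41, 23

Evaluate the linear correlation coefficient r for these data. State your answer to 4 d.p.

n = 7, Σu = 173, Σv = 282, Σu² = 4471, Σv² = 12260, Σuv = 6622
nΣuv − ΣuΣv = 46354 − 48786 = -2432
nΣu² − (Σu)² = 31297 − 29929 = 1368; nΣv² − (Σv)² = 85820 − 79524 = 6296
r = -2432 / √(1368 × 6296) = -2432 / 2934.7790 ≈ -0.8287

-0.8287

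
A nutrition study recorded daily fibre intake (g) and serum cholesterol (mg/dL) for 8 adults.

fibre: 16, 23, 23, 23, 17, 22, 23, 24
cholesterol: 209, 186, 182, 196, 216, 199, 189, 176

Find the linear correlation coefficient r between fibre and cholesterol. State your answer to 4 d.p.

n = 8, Σx = 171, Σy = 1553, Σx² = 3721, Σy² = 302771, Σxy = 32937
nΣxy − ΣxΣy = 263496 − 265563 = -2067
nΣx² − (Σx)² = 29768 − 29241 = 527; nΣy² − (Σy)² = 2422168 − 2411809 = 10359
r = -2067 / √(527 × 10359) = -2067 / 2336.4916 ≈ -0.8847

-0.8847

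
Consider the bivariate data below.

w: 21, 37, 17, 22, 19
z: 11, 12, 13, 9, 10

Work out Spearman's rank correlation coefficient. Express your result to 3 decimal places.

-0.300

Rank w: 3, 5, 1, 4, 2
Rank z: 3, 4, 5, 1, 2
d = rank(w) − rank(z): 0, 1, -4, 3, 0; Σd² = 26
ρ = 1 − 6Σd² / [n(n²−1)] = 1 − 6×26 / (5×24) = 1 − 156/120 ≈ -0.300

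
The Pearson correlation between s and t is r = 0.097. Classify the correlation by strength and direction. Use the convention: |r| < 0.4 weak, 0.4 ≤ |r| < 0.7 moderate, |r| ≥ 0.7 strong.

r = 0.097 > 0 so the relationship is positive.
|r| = 0.097, which falls in the weak range.

weak positive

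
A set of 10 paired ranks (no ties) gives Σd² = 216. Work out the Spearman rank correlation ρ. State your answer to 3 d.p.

-0.309

ρ = 1 − 6Σd² / [n(n²−1)] = 1 − 6×216 / (10×99)
  = 1 − 1296/990 = 1 − 1.3091 ≈ -0.309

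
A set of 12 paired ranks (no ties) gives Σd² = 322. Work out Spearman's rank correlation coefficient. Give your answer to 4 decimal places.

ρ = 1 − 6Σd² / [n(n²−1)] = 1 − 6×322 / (12×143)
  = 1 − 1932/1716 = 1 − 1.12587 ≈ -0.1259

-0.1259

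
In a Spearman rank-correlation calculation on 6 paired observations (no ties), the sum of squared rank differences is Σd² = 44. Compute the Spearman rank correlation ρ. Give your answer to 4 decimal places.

ρ = 1 − 6Σd² / [n(n²−1)] = 1 − 6×44 / (6×35)
  = 1 − 264/210 = 1 − 1.25714 ≈ -0.2571

-0.2571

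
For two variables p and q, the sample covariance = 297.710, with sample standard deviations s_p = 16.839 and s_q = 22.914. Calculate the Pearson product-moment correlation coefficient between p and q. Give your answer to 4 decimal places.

r = Cov(p,q) / (s_p · s_q) = 297.710 / (16.839 × 22.914)
  = 297.710 / 385.8488 ≈ 0.7716

0.7716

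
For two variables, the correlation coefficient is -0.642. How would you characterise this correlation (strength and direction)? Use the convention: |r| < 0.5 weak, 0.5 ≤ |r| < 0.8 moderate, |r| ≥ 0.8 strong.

r = -0.642 < 0 so the relationship is negative.
|r| = 0.642, which falls in the moderate range.

moderate negative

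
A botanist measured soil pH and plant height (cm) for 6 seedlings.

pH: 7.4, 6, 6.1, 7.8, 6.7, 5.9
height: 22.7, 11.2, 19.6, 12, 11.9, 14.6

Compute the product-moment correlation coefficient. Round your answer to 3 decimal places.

n = 6, Σx = 39.9, Σy = 92, Σx² = 268.51, Σy² = 1523.66, Σxy = 614.21
nΣxy − ΣxΣy = 3685.26 − 3670.8 = 14.46
nΣx² − (Σx)² = 1611.06 − 1592.01 = 19.05; nΣy² − (Σy)² = 9141.96 − 8464 = 677.96
r = 14.46 / √(19.05 × 677.96) = 14.46 / 113.6448 ≈ 0.127

0.127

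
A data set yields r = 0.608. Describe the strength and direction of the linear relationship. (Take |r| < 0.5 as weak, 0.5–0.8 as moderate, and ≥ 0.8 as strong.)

r = 0.608 > 0 so the relationship is positive.
|r| = 0.608, which falls in the moderate range.

moderate positive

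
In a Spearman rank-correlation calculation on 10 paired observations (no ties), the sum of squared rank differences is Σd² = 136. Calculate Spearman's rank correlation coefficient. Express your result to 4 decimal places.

ρ = 1 − 6Σd² / [n(n²−1)] = 1 − 6×136 / (10×99)
  = 1 − 816/990 = 1 − 0.82424 ≈ 0.1758

0.1758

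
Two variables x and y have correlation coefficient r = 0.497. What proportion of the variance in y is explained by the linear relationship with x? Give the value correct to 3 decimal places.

0.247

r² = (0.497)² = 0.247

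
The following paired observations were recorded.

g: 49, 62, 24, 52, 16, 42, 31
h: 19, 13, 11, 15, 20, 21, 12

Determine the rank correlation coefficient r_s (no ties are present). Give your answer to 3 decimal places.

Rank g: 5, 7, 2, 6, 1, 4, 3
Rank h: 5, 3, 1, 4, 6, 7, 2
d = rank(g) − rank(h): 0, 4, 1, 2, -5, -3, 1; Σd² = 56
ρ = 1 − 6Σd² / [n(n²−1)] = 1 − 6×56 / (7×48) = 1 − 336/336 ≈ 0.000

0.000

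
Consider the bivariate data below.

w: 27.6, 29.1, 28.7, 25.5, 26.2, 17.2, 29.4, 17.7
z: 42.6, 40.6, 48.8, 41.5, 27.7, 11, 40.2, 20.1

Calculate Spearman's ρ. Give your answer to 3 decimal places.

0.548

Rank w: 5, 7, 6, 3, 4, 1, 8, 2
Rank z: 7, 5, 8, 6, 3, 1, 4, 2
d = rank(w) − rank(z): -2, 2, -2, -3, 1, 0, 4, 0; Σd² = 38
ρ = 1 − 6Σd² / [n(n²−1)] = 1 − 6×38 / (8×63) = 1 − 228/504 ≈ 0.548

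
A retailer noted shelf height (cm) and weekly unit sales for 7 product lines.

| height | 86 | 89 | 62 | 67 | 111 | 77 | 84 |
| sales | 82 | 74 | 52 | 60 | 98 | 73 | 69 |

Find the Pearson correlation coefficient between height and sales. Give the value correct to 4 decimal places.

n = 7, Σx = 576, Σy = 508, Σx² = 48956, Σy² = 38198, Σxy = 43177
nΣxy − ΣxΣy = 302239 − 292608 = 9631
nΣx² − (Σx)² = 342692 − 331776 = 10916; nΣy² − (Σy)² = 267386 − 258064 = 9322
r = 9631 / √(10916 × 9322) = 9631 / 10087.5642 ≈ 0.9547

0.9547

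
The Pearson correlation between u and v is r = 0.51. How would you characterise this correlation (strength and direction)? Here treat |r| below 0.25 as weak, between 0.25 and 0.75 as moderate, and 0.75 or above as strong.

r = 0.51 > 0 so the relationship is positive.
|r| = 0.51, which falls in the moderate range.

moderate positive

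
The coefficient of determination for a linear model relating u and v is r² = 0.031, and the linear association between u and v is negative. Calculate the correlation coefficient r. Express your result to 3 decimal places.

|r| = √0.031 = 0.176
The association is negative, so r = −0.176.

-0.176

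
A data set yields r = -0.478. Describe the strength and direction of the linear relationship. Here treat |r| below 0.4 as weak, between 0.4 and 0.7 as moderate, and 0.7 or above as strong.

r = -0.478 < 0 so the relationship is negative.
|r| = 0.478, which falls in the moderate range.

moderate negative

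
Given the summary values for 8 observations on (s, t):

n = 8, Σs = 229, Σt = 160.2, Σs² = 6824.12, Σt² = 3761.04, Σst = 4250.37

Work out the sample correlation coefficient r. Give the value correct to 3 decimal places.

-0.869

r = (nΣst − ΣsΣt) / √[(nΣs² − (Σs)²)(nΣt² − (Σt)²)]
Numerator: 8×4250.37 − 229×160.2 = -2682.84
Denominator: √[(54592.96 − 52441)(30088.32 − 25664.04)] = √[2151.96 × 4424.28] = 3085.5913
r = -2682.84 / 3085.5913 ≈ -0.869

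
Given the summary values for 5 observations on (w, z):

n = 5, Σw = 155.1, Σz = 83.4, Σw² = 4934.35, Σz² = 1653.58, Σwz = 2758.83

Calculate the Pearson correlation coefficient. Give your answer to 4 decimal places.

r = (nΣwz − ΣwΣz) / √[(nΣw² − (Σw)²)(nΣz² − (Σz)²)]
Numerator: 5×2758.83 − 155.1×83.4 = 858.81
Denominator: √[(24671.75 − 24056.01)(8267.9 − 6955.56)] = √[615.74 × 1312.34] = 898.9217
r = 858.81 / 898.9217 ≈ 0.9554

0.9554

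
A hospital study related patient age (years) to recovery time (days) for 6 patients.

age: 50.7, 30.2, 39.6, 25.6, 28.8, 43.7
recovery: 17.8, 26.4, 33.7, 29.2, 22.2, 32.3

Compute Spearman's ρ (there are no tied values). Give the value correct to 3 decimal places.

Rank age: 6, 3, 4, 1, 2, 5
Rank recovery: 1, 3, 6, 4, 2, 5
d = rank(age) − rank(recovery): 5, 0, -2, -3, 0, 0; Σd² = 38
ρ = 1 − 6Σd² / [n(n²−1)] = 1 − 6×38 / (6×35) = 1 − 228/210 ≈ -0.086

-0.086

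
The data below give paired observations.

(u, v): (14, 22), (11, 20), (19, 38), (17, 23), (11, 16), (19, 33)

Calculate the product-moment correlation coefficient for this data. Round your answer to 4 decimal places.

n = 6, Σu = 91, Σv = 152, Σu² = 1449, Σv² = 4202, Σuv = 2444
nΣuv − ΣuΣv = 14664 − 13832 = 832
nΣu² − (Σu)² = 8694 − 8281 = 413; nΣv² − (Σv)² = 25212 − 23104 = 2108
r = 832 / √(413 × 2108) = 832 / 933.0616 ≈ 0.8917

0.8917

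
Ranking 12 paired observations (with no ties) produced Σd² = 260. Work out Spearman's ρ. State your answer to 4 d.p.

0.0909

ρ = 1 − 6Σd² / [n(n²−1)] = 1 − 6×260 / (12×143)
  = 1 − 1560/1716 = 1 − 0.90909 ≈ 0.0909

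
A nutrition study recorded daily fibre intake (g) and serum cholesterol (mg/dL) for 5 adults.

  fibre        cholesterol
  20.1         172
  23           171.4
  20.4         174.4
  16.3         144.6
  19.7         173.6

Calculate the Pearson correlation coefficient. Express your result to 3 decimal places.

n = 5, Σx = 99.5, Σy = 836, Σx² = 2002.95, Σy² = 140423.44, Σxy = 16734.06
nΣxy − ΣxΣy = 83670.3 − 83182 = 488.3
nΣx² − (Σx)² = 10014.75 − 9900.25 = 114.5; nΣy² − (Σy)² = 702117.2 − 698896 = 3221.2
r = 488.3 / √(114.5 × 3221.2) = 488.3 / 607.3116 ≈ 0.804

0.804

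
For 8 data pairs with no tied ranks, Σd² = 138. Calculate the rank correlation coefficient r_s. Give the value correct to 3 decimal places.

ρ = 1 − 6Σd² / [n(n²−1)] = 1 − 6×138 / (8×63)
  = 1 − 828/504 = 1 − 1.6429 ≈ -0.643

-0.643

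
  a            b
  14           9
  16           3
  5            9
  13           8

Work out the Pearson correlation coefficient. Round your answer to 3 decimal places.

-0.601

n = 4, Σa = 48, Σb = 29, Σa² = 646, Σb² = 235, Σab = 323
nΣab − ΣaΣb = 1292 − 1392 = -100
nΣa² − (Σa)² = 2584 − 2304 = 280; nΣb² − (Σb)² = 940 − 841 = 99
r = -100 / √(280 × 99) = -100 / 166.4932 ≈ -0.601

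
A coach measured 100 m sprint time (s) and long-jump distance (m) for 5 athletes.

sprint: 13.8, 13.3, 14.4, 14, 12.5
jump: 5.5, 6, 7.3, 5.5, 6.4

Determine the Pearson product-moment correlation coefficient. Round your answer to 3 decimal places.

0.137

n = 5, Σx = 68, Σy = 30.7, Σx² = 926.94, Σy² = 190.75, Σxy = 417.82
nΣxy − ΣxΣy = 2089.1 − 2087.6 = 1.5
nΣx² − (Σx)² = 4634.7 − 4624 = 10.7; nΣy² − (Σy)² = 953.75 − 942.49 = 11.26
r = 1.5 / √(10.7 × 11.26) = 1.5 / 10.9764 ≈ 0.137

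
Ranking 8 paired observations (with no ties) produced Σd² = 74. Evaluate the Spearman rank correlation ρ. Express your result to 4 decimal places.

ρ = 1 − 6Σd² / [n(n²−1)] = 1 − 6×74 / (8×63)
  = 1 − 444/504 = 1 − 0.88095 ≈ 0.1190

0.1190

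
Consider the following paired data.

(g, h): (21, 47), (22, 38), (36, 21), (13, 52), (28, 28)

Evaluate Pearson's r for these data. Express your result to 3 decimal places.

-0.963

n = 5, Σg = 120, Σh = 186, Σg² = 3174, Σh² = 7582, Σgh = 4039
nΣgh − ΣgΣh = 20195 − 22320 = -2125
nΣg² − (Σg)² = 15870 − 14400 = 1470; nΣh² − (Σh)² = 37910 − 34596 = 3314
r = -2125 / √(1470 × 3314) = -2125 / 2207.1656 ≈ -0.963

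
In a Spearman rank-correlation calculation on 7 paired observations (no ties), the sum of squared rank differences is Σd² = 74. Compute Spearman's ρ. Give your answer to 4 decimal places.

-0.3214

ρ = 1 − 6Σd² / [n(n²−1)] = 1 − 6×74 / (7×48)
  = 1 − 444/336 = 1 − 1.32143 ≈ -0.3214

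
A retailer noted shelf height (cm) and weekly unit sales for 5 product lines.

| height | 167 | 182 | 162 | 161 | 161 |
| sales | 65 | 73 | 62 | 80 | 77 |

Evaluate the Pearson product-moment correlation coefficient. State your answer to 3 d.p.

-0.051

n = 5, Σx = 833, Σy = 357, Σx² = 139099, Σy² = 25727, Σxy = 59462
nΣxy − ΣxΣy = 297310 − 297381 = -71
nΣx² − (Σx)² = 695495 − 693889 = 1606; nΣy² − (Σy)² = 128635 − 127449 = 1186
r = -71 / √(1606 × 1186) = -71 / 1380.1145 ≈ -0.051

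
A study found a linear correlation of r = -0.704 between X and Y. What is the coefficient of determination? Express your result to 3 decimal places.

r² = (-0.704)² = 0.496

0.496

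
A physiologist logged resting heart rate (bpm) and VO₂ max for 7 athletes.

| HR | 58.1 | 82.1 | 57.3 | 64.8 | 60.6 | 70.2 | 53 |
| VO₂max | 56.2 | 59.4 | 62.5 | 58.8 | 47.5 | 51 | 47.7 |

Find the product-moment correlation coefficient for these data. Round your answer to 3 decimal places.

0.299

n = 7, Σx = 446.1, Σy = 383.1, Σx² = 29007.75, Σy² = 21183.03, Σxy = 24520.25
nΣxy − ΣxΣy = 171641.75 − 170900.91 = 740.84
nΣx² − (Σx)² = 203054.25 − 199005.21 = 4049.04; nΣy² − (Σy)² = 148281.21 − 146765.61 = 1515.6
r = 740.84 / √(4049.04 × 1515.6) = 740.84 / 2477.2414 ≈ 0.299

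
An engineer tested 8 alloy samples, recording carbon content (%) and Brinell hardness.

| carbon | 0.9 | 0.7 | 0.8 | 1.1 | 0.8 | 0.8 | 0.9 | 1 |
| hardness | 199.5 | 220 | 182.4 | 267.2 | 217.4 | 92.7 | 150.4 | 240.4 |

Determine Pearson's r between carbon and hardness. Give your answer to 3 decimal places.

n = 8, Σx = 7, Σy = 1570, Σx² = 6.24, Σy² = 329134.22, Σxy = 1397.23
nΣxy − ΣxΣy = 11177.84 − 10990 = 187.84
nΣx² − (Σx)² = 49.92 − 49 = 0.92; nΣy² − (Σy)² = 2633073.76 − 2464900 = 168173.76
r = 187.84 / √(0.92 × 168173.76) = 187.84 / 393.3445 ≈ 0.478

0.478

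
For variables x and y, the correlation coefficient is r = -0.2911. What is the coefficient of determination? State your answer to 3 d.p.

r² = (-0.2911)² = 0.085

0.085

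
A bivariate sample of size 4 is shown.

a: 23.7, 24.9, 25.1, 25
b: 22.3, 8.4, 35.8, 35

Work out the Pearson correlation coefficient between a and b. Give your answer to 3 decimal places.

0.266

n = 4, Σa = 98.7, Σb = 101.5, Σa² = 2436.71, Σb² = 3074.49, Σab = 2511.25
nΣab − ΣaΣb = 10045 − 10018.05 = 26.95
nΣa² − (Σa)² = 9746.84 − 9741.69 = 5.15; nΣb² − (Σb)² = 12297.96 − 10302.25 = 1995.71
r = 26.95 / √(5.15 × 1995.71) = 26.95 / 101.3800 ≈ 0.266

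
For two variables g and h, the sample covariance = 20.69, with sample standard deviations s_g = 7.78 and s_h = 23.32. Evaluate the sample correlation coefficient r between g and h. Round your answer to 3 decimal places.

r = Cov(g,h) / (s_g · s_h) = 20.69 / (7.78 × 23.32)
  = 20.69 / 181.4296 ≈ 0.114

0.114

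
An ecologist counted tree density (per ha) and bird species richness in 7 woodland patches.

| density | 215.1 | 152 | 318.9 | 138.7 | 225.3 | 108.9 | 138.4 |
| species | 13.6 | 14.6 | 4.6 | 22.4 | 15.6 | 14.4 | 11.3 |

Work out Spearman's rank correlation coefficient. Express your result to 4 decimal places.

-0.1786

Rank density: 5, 4, 7, 3, 6, 1, 2
Rank species: 3, 5, 1, 7, 6, 4, 2
d = rank(density) − rank(species): 2, -1, 6, -4, 0, -3, 0; Σd² = 66
ρ = 1 − 6Σd² / [n(n²−1)] = 1 − 6×66 / (7×48) = 1 − 396/336 ≈ -0.1786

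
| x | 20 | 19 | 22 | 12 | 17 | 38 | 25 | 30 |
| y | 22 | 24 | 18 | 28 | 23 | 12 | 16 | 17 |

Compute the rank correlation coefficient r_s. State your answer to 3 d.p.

Rank x: 4, 3, 5, 1, 2, 8, 6, 7
Rank y: 5, 7, 4, 8, 6, 1, 2, 3
d = rank(x) − rank(y): -1, -4, 1, -7, -4, 7, 4, 4; Σd² = 164
ρ = 1 − 6Σd² / [n(n²−1)] = 1 − 6×164 / (8×63) = 1 − 984/504 ≈ -0.952

-0.952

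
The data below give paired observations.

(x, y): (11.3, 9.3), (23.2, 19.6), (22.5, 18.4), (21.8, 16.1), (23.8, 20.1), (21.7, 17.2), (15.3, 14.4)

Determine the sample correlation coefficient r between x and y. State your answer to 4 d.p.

0.9574

n = 7, Σx = 139.6, Σy = 115.1, Σx² = 2918.84, Σy² = 1975.63, Σxy = 2396.73
nΣxy − ΣxΣy = 16777.11 − 16067.96 = 709.15
nΣx² − (Σx)² = 20431.88 − 19488.16 = 943.72; nΣy² − (Σy)² = 13829.41 − 13248.01 = 581.4
r = 709.15 / √(943.72 × 581.4) = 709.15 / 740.7286 ≈ 0.9574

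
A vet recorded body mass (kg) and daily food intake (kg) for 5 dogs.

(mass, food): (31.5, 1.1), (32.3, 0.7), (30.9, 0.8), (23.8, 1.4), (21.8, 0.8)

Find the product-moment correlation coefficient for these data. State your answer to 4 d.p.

n = 5, Σx = 140.3, Σy = 4.8, Σx² = 4032.03, Σy² = 4.94, Σxy = 132.74
nΣxy − ΣxΣy = 663.7 − 673.44 = -9.74
nΣx² − (Σx)² = 20160.15 − 19684.09 = 476.06; nΣy² − (Σy)² = 24.7 − 23.04 = 1.66
r = -9.74 / √(476.06 × 1.66) = -9.74 / 28.1116 ≈ -0.3465

-0.3465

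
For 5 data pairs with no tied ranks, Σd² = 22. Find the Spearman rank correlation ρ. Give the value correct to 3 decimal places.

-0.100

ρ = 1 − 6Σd² / [n(n²−1)] = 1 − 6×22 / (5×24)
  = 1 − 132/120 = 1 − 1.1000 ≈ -0.100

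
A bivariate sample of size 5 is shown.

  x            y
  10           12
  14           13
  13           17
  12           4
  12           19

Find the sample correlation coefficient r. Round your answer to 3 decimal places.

0.175

n = 5, Σx = 61, Σy = 65, Σx² = 753, Σy² = 979, Σxy = 799
nΣxy − ΣxΣy = 3995 − 3965 = 30
nΣx² − (Σx)² = 3765 − 3721 = 44; nΣy² − (Σy)² = 4895 − 4225 = 670
r = 30 / √(44 × 670) = 30 / 171.6974 ≈ 0.175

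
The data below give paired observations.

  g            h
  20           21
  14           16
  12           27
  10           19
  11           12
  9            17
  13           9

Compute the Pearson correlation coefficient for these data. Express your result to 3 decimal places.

n = 7, Σg = 89, Σh = 121, Σg² = 1211, Σh² = 2301, Σgh = 1560
nΣgh − ΣgΣh = 10920 − 10769 = 151
nΣg² − (Σg)² = 8477 − 7921 = 556; nΣh² − (Σh)² = 16107 − 14641 = 1466
r = 151 / √(556 × 1466) = 151 / 902.8267 ≈ 0.167

0.167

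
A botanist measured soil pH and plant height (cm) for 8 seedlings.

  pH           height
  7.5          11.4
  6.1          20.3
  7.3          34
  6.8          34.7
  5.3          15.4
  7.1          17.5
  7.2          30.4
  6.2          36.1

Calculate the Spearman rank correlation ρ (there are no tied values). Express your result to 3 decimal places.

-0.119

Rank pH: 8, 2, 7, 4, 1, 5, 6, 3
Rank height: 1, 4, 6, 7, 2, 3, 5, 8
d = rank(pH) − rank(height): 7, -2, 1, -3, -1, 2, 1, -5; Σd² = 94
ρ = 1 − 6Σd² / [n(n²−1)] = 1 − 6×94 / (8×63) = 1 − 564/504 ≈ -0.119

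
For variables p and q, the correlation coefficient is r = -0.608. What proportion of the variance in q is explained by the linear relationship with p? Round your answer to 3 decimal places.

r² = (-0.608)² = 0.370

0.370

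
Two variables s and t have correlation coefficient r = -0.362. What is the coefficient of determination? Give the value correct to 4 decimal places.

r² = (-0.362)² = 0.1310

0.1310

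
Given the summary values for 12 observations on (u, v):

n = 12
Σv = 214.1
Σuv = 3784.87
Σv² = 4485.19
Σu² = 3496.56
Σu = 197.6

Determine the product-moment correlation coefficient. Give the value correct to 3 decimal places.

0.645

r = (nΣuv − ΣuΣv) / √[(nΣu² − (Σu)²)(nΣv² − (Σv)²)]
Numerator: 12×3784.87 − 197.6×214.1 = 3112.28
Denominator: √[(41958.72 − 39045.76)(53822.28 − 45838.81)] = √[2912.96 × 7983.47] = 4822.3987
r = 3112.28 / 4822.3987 ≈ 0.645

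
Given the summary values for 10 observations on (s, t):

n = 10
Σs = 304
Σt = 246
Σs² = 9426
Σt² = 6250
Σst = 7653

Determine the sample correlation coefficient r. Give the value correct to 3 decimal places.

0.913

r = (nΣst − ΣsΣt) / √[(nΣs² − (Σs)²)(nΣt² − (Σt)²)]
Numerator: 10×7653 − 304×246 = 1746
Denominator: √[(94260 − 92416)(62500 − 60516)] = √[1844 × 1984] = 1912.7195
r = 1746 / 1912.7195 ≈ 0.913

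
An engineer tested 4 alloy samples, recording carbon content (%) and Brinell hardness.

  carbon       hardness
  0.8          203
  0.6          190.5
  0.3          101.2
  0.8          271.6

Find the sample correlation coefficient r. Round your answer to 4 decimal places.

0.9149

n = 4, Σx = 2.5, Σy = 766.3, Σx² = 1.73, Σy² = 161507.25, Σxy = 524.34
nΣxy − ΣxΣy = 2097.36 − 1915.75 = 181.61
nΣx² − (Σx)² = 6.92 − 6.25 = 0.67; nΣy² − (Σy)² = 646029 − 587215.69 = 58813.31
r = 181.61 / √(0.67 × 58813.31) = 181.61 / 198.5067 ≈ 0.9149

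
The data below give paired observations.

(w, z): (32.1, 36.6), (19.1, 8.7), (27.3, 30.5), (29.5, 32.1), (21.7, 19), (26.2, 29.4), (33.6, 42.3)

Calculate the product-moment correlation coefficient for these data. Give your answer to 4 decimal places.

0.9797

n = 7, Σw = 189.5, Σz = 198.6, Σw² = 5297.05, Σz² = 6390.56, Σwz = 5724.49
nΣwz − ΣwΣz = 40071.43 − 37634.7 = 2436.73
nΣw² − (Σw)² = 37079.35 − 35910.25 = 1169.1; nΣz² − (Σz)² = 44733.92 − 39441.96 = 5291.96
r = 2436.73 / √(1169.1 × 5291.96) = 2436.73 / 2487.3340 ≈ 0.9797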